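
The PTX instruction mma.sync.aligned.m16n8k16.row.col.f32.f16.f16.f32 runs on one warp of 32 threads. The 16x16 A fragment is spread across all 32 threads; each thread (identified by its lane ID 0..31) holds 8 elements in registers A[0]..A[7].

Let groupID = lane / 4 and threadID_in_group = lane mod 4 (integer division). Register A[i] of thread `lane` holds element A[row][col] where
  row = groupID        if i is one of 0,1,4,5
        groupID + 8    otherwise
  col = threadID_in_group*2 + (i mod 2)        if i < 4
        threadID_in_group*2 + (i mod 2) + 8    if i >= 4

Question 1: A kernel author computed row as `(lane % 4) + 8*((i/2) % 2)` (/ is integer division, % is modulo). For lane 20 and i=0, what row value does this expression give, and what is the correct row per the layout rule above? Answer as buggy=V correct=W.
`(lane % 4) + 8*((i/2) % 2)`[20,0]=>0
20: grp=5,tig=0
[0] (5+0,0*2+0+0) = (5,0)
row: 0 vs 5

buggy=0 correct=5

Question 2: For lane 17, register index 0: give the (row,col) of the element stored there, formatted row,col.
4,2

lane 17: g=4 (17/4), t=1 (17%4)
i=0: r=4+0=4, c=1*2+0+0=2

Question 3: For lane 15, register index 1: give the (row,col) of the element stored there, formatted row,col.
15: grp=3,tig=3
[1] (3+0,3*2+1+0) = (3,7)

3,7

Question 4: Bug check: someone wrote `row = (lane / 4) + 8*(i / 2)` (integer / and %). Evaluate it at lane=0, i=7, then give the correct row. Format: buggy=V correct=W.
buggy=24 correct=8

`(lane / 4) + 8*(i / 2)`[0,7]->24
lane 0: g=0 (0/4), t=0 (0%4)
i=7: r=0+8=8, c=0*2+1+8=9
row: 24 vs 8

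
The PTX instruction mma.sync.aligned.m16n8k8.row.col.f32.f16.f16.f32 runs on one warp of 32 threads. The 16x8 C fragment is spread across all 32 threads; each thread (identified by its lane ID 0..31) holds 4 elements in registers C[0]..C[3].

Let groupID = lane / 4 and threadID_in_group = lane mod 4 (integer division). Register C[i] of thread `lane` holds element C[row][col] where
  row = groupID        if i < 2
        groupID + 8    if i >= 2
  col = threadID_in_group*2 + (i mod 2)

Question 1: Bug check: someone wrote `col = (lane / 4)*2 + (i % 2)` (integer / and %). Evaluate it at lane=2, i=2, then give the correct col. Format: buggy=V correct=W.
buggy=0 correct=4

`(lane / 4)*2 + (i % 2)`[2,2]->0
lane 2->2/4=0, 2 mod 4=2
i=2  r:0+8->8  c:2·2+0->4
col: 0 vs 4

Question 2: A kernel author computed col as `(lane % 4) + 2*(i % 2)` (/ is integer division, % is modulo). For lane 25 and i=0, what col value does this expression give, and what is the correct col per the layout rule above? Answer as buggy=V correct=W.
buggy=1 correct=2

`(lane % 4) + 2*(i % 2)`[25,0]→1
L=25→G=25>>2=6, T=25&3=1
[0]→row 6+0=6  col 1·2+0=2
col: 1 vs 2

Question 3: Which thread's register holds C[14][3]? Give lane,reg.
25,3

r=14->g=6,rb=1  c=3->t=1,b0=1
L=6*4+1=25  i=1*2+1=3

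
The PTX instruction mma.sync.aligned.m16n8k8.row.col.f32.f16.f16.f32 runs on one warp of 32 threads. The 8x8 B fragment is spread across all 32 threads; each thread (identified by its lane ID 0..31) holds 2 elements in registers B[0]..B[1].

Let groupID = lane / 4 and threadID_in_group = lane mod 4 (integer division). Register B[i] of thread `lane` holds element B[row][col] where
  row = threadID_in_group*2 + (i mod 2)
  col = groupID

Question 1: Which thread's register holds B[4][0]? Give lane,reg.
c=0→G=0  r=4→T=2,p=0
L=0*4+2=2  i=0=0

2,0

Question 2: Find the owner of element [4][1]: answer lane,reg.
6,0

c=1->g=1  r=4->t=2,b0=0
L=1*4+2=6  i=0=0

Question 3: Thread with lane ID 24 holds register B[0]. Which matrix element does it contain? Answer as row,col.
0,6

lane 24: g=6 (24/4), t=0 (24%4)
i=0: r=0*2+0=0, c=g=6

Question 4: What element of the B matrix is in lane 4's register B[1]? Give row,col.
lane 4: G=1 (4/4), T=0 (4%4)
i=1: r=0*2+1=1, c=G=1

1,1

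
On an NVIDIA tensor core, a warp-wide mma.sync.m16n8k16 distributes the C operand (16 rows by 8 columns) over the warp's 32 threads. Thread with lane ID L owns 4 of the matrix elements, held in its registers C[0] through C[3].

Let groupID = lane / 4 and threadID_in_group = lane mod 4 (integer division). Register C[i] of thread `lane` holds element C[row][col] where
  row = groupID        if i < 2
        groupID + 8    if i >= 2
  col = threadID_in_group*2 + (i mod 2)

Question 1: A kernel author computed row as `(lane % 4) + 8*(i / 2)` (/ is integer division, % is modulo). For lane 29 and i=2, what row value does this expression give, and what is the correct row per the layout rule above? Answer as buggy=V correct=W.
buggy=9 correct=15

`(lane % 4) + 8*(i / 2)`[29,2]->9
29: gid=7,tid=1
[2] (7+8,1*2+0) = (15,2)
row: 9 vs 15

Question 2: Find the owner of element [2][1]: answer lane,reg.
8,1

r=2->g=2,rb=0  c=1->t=0,b0=1
L=2*4+0=8  i=0*2+1=1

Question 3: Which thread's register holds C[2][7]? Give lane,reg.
r=2->g=2,rb=0  c=7->t=3,b0=1
L=2*4+3=11  i=0*2+1=1

11,1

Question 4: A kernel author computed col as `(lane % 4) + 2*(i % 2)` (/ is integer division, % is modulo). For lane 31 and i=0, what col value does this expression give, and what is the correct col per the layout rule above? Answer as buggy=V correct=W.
buggy=3 correct=6

`(lane % 4) + 2*(i % 2)`[31,0]⇒3
lane 31⇒31/4=7, 31 mod 4=3
i=0  r:7+0⇒7  c:2·3+0⇒6
col: 3 vs 6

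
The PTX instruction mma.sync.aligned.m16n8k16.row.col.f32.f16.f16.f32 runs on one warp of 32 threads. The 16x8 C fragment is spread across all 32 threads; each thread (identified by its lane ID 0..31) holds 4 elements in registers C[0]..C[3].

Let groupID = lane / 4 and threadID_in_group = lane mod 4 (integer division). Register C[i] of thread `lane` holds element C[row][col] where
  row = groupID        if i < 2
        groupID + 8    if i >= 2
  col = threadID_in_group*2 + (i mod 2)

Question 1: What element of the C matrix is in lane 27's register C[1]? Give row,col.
6,7

lane 27⇒27/4=6, 27 mod 4=3
i=1  r:6+0⇒6  c:2·3+1⇒7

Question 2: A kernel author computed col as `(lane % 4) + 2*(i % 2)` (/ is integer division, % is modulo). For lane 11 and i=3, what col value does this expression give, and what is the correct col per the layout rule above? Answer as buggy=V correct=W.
buggy=5 correct=7

`(lane % 4) + 2*(i % 2)`[11,3]=>5
11: grp=2,tig=3
[3] (2+8,3*2+1) = (10,7)
col: 5 vs 7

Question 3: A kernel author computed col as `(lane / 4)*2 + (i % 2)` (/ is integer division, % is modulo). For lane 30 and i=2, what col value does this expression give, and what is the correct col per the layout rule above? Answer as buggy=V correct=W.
buggy=14 correct=4

`(lane / 4)*2 + (i % 2)`[30,2]->14
lane 30: g=7 (30/4), t=2 (30%4)
i=2: r=7+8=15, c=2*2+0=4
col: 14 vs 4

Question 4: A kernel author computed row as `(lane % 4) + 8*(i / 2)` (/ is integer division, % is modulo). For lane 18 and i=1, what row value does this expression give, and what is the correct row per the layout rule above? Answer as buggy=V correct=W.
buggy=2 correct=4

`(lane % 4) + 8*(i / 2)`[18,1]⇒2
lane 18⇒18/4=4, 18 mod 4=2
i=1  r:4+0⇒4  c:2·2+1⇒5
row: 2 vs 4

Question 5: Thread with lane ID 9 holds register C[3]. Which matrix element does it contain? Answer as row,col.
10,3

lane 9: grp=2 (9/4), tig=1 (9%4)
i=3: r=2+8=10, c=1*2+1=3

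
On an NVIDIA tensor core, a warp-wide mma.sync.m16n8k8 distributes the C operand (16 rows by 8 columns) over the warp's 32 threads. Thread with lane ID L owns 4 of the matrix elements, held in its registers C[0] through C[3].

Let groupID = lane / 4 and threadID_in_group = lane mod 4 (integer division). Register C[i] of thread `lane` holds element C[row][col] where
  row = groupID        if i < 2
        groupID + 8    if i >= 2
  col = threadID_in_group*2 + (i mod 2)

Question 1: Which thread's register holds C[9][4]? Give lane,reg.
6,2

r:9=>grp=1,rB=1  c:4=>tig=2,lo=0
L=1*4+2=6  i=1*2+0=2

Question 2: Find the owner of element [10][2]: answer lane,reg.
9,2

r=10->g=2,rb=1  c=2->t=1,b0=0
L=2*4+1=9  i=1*2+0=2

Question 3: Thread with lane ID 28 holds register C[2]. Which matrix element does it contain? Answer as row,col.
lane 28: gr=7 (28/4), th=0 (28%4)
i=2: r=7+8=15, c=0*2+0=0

15,0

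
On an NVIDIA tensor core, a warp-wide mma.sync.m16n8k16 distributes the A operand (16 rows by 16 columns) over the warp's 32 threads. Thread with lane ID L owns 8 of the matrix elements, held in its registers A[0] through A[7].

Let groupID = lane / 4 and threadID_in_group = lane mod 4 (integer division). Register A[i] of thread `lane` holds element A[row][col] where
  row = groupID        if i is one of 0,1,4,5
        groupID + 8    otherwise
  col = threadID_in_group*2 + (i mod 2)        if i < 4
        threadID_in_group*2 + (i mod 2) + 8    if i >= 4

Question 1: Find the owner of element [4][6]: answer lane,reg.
19,0

r=4->g=4,rb=0  c=6->cb=0,t=3,b0=0
L=4*4+3=19  i=0*4+0*2+0=0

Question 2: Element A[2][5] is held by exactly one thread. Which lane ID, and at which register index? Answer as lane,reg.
10,1

r=2⇒gr=2,Rb=0  c=5⇒Cb=0,th=2,odd=1
L=2*4+2=10  i=0*4+0*2+1=1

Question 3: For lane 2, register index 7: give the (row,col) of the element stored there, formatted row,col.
8,13

lane 2: grp=0 (2/4), tig=2 (2%4)
i=7: r=0+8=8, c=2*2+1+8=13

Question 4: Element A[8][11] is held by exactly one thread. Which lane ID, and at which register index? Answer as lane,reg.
r: 8->gid=0,r8=1  c: 11->c8=1,tid=1,i&1=1
L=0*4+1=1  i=1*4+1*2+1=7

1,7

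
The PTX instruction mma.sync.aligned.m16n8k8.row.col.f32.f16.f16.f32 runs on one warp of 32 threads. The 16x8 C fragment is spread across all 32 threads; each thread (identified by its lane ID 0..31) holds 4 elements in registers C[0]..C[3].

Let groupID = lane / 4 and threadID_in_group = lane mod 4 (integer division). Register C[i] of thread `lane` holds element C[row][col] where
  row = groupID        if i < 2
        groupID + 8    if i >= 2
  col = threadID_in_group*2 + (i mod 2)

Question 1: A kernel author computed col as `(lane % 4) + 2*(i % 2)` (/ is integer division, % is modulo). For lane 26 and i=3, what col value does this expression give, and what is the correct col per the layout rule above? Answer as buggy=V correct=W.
buggy=4 correct=5

`(lane % 4) + 2*(i % 2)`[26,3]->4
26: g=6,t=2
[3] (6+8,2*2+1) = (14,5)
col: 4 vs 5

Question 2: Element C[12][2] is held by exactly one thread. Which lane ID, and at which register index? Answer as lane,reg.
r: 12->gid=4,r8=1  c: 2->tid=1,i&1=0
L=4*4+1=17  i=1*2+0=2

17,2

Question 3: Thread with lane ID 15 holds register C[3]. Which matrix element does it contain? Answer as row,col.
11,7

L=15⇒gr=15>>2=3, th=15&3=3
[3]⇒row 3+8=11  col 3·2+1=7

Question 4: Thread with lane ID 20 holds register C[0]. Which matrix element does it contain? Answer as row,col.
5,0

L=20⇒gr=20>>2=5, th=20&3=0
[0]⇒row 5+0=5  col 0·2+0=0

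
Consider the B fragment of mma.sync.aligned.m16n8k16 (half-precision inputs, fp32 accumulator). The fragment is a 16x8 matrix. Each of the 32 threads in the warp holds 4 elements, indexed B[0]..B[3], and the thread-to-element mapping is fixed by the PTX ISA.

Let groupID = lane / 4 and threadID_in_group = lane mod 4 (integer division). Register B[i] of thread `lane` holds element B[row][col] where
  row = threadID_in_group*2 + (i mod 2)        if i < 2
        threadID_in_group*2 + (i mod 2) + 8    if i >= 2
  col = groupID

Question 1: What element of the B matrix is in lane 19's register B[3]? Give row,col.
15,4

lane 19->19/4=4, 19 mod 4=3
i=3  r:2·3+1+8->15  c:4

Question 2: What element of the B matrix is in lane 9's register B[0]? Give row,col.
2,2

L=9->gid=9>>2=2, tid=9&3=1
[0]->row 1·2+0+0=2  col gid=2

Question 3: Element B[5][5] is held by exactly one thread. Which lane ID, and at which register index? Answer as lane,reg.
22,1

c=5->g=5  r=5->rb=0,t=2,b0=1
L=5*4+2=22  i=0*2+1=1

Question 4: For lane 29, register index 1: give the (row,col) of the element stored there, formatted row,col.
lane 29: gid=7 (29/4), tid=1 (29%4)
i=1: r=1*2+1+0=3, c=gid=7

3,7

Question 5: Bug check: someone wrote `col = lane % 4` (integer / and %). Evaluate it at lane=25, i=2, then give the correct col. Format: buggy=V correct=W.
`lane % 4`[25,2]->1
lane 25->25/4=6, 25 mod 4=1
i=2  r:2·1+0+8->10  c:6
col: 1 vs 6

buggy=1 correct=6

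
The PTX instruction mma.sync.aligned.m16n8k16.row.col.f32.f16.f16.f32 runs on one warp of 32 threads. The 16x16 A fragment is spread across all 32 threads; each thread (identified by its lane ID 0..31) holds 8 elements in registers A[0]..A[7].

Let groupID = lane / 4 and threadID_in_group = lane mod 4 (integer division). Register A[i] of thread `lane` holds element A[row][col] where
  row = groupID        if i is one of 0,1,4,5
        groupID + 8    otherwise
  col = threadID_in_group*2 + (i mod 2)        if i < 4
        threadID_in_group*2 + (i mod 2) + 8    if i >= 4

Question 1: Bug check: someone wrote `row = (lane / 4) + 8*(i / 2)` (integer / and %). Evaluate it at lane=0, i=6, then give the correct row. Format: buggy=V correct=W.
`(lane / 4) + 8*(i / 2)`[0,6]⇒24
lane 0⇒0/4=0, 0 mod 4=0
i=6  r:0+8⇒8  c:2·0+0+8⇒8
row: 24 vs 8

buggy=24 correct=8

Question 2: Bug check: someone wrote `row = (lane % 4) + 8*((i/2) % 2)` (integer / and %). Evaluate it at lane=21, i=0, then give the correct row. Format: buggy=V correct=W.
buggy=1 correct=5

`(lane % 4) + 8*((i/2) % 2)`[21,0]=>1
21: grp=5,tig=1
[0] (5+0,1*2+0+0) = (5,2)
row: 1 vs 5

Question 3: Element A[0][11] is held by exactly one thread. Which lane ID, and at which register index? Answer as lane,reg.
r: 0->gid=0,r8=0  c: 11->c8=1,tid=1,i&1=1
L=0*4+1=1  i=1*4+0*2+1=5

1,5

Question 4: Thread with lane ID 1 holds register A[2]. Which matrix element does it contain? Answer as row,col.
1: gid=0,tid=1
[2] (0+8,1*2+0+0) = (8,2)

8,2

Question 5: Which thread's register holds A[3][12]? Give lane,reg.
r=3⇒gr=3,Rb=0  c=12⇒Cb=1,th=2,odd=0
L=3*4+2=14  i=1*4+0*2+0=4

14,4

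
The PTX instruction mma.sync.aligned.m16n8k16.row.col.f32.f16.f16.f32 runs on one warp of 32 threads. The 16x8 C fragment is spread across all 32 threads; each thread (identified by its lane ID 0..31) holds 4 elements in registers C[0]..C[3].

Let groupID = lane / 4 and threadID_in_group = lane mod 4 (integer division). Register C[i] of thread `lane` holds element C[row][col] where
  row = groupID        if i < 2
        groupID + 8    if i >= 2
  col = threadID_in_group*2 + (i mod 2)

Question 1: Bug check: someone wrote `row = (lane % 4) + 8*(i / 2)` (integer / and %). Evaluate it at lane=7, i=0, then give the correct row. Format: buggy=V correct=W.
`(lane % 4) + 8*(i / 2)`[7,0]->3
lane 7: g=1 (7/4), t=3 (7%4)
i=0: r=1+0=1, c=3*2+0=6
row: 3 vs 1

buggy=3 correct=1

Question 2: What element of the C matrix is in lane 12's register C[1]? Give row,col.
12: gr=3,th=0
[1] (3+0,0*2+1) = (3,1)

3,1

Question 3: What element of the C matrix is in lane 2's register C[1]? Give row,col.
0,5

lane 2->2/4=0, 2 mod 4=2
i=1  r:0+0->0  c:2·2+1->5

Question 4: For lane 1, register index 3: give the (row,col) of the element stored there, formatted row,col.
lane 1⇒1/4=0, 1 mod 4=1
i=3  r:0+8⇒8  c:2·1+1⇒3

8,3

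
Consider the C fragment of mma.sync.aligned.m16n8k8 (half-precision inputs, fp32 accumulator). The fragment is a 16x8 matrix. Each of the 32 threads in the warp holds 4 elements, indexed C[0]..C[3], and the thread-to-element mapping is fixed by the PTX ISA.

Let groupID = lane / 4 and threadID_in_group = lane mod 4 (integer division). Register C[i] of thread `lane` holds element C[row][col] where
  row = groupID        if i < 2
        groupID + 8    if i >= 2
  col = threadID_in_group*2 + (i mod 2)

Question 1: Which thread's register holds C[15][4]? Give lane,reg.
r=15→G=7,rhi=1  c=4→T=2,p=0
L=7*4+2=30  i=1*2+0=2

30,2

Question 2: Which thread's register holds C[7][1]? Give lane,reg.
r=7→G=7,rhi=0  c=1→T=0,p=1
L=7*4+0=28  i=0*2+1=1

28,1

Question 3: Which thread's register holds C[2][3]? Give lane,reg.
9,1

r=2->g=2,rb=0  c=3->t=1,b0=1
L=2*4+1=9  i=0*2+1=1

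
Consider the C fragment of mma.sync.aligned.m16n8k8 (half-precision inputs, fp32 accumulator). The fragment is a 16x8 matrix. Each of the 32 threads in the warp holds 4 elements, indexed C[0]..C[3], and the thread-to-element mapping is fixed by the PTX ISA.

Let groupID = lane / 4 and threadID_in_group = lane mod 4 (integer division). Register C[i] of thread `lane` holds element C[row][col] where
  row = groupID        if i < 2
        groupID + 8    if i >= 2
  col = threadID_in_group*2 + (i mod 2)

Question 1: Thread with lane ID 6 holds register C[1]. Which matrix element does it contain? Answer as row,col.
1,5

6: gid=1,tid=2
[1] (1+0,2*2+1) = (1,5)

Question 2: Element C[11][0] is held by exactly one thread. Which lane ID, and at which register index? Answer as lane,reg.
r:11=>grp=3,rB=1  c:0=>tig=0,lo=0
L=3*4+0=12  i=1*2+0=2

12,2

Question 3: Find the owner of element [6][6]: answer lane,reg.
27,0

r=6→G=6,rhi=0  c=6→T=3,p=0
L=6*4+3=27  i=0*2+0=0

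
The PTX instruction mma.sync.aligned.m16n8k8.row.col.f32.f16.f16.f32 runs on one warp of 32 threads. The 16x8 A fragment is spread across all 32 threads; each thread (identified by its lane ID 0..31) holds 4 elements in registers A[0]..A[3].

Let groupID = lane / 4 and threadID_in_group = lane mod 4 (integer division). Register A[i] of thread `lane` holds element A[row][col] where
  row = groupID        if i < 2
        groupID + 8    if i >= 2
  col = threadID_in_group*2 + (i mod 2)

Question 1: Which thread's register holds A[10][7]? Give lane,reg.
r=10->g=2,rb=1  c=7->t=3,b0=1
L=2*4+3=11  i=1*2+1=3

11,3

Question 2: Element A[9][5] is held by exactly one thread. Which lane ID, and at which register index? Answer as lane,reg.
6,3

r=9⇒gr=1,Rb=1  c=5⇒th=2,odd=1
L=1*4+2=6  i=1*2+1=3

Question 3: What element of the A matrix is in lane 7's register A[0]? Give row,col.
L=7→G=7>>2=1, T=7&3=3
[0]→row 1+0=1  col 3·2+0=6

1,6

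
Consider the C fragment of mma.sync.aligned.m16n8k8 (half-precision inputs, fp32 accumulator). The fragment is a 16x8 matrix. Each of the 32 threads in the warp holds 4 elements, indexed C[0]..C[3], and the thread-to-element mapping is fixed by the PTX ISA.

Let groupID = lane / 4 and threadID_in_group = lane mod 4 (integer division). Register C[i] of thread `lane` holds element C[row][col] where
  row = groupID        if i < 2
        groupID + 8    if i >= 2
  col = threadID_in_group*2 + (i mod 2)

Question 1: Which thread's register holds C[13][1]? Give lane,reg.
20,3

r=13⇒gr=5,Rb=1  c=1⇒th=0,odd=1
L=5*4+0=20  i=1*2+1=3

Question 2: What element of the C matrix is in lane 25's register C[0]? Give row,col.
L=25⇒gr=25>>2=6, th=25&3=1
[0]⇒row 6+0=6  col 1·2+0=2

6,2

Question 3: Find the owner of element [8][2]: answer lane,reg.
r=8⇒gr=0,Rb=1  c=2⇒th=1,odd=0
L=0*4+1=1  i=1*2+0=2

1,2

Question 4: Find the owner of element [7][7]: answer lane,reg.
r: 7->gid=7,r8=0  c: 7->tid=3,i&1=1
L=7*4+3=31  i=0*2+1=1

31,1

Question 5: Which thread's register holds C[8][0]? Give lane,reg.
0,2

r=8⇒gr=0,Rb=1  c=0⇒th=0,odd=0
L=0*4+0=0  i=1*2+0=2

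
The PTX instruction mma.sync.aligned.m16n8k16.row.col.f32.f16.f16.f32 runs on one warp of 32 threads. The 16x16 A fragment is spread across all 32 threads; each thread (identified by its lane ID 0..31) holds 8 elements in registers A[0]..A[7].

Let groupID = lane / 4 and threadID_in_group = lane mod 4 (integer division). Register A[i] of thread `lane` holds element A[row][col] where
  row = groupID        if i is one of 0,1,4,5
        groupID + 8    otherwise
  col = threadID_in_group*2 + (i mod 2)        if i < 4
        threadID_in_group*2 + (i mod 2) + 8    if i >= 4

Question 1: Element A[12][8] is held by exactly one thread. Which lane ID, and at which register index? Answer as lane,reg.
16,6

r:12=>grp=4,rB=1  c:8=>cB=1,tig=0,lo=0
L=4*4+0=16  i=1*4+1*2+0=6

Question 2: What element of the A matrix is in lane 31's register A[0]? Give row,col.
7,6

lane 31: grp=7 (31/4), tig=3 (31%4)
i=0: r=7+0=7, c=3*2+0+0=6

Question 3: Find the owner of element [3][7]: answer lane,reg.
r:3=>grp=3,rB=0  c:7=>cB=0,tig=3,lo=1
L=3*4+3=15  i=0*4+0*2+1=1

15,1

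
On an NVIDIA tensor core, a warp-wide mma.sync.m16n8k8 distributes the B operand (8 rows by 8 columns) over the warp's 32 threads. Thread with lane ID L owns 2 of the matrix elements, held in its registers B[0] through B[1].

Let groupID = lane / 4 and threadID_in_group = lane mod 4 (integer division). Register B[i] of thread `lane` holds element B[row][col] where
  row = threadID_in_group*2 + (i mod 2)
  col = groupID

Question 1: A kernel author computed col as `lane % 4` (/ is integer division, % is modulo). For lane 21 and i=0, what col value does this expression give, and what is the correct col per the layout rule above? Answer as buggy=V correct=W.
`lane % 4`[21,0]->1
lane 21: g=5 (21/4), t=1 (21%4)
i=0: r=1*2+0=2, c=g=5
col: 1 vs 5

buggy=1 correct=5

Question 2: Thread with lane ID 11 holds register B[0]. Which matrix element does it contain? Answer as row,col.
6,2

lane 11: g=2 (11/4), t=3 (11%4)
i=0: r=3*2+0=6, c=g=2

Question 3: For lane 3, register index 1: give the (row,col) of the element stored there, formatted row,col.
3: gid=0,tid=3
[1] (3*2+1,0) = (7,0)

7,0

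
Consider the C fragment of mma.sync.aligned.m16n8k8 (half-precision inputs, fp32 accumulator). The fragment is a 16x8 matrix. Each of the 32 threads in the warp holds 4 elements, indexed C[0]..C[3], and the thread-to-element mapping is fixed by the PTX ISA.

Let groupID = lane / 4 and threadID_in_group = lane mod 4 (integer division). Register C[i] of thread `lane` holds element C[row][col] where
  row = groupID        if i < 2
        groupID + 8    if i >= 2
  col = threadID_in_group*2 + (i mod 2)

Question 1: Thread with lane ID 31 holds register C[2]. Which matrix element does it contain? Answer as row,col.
31: g=7,t=3
[2] (7+8,3*2+0) = (15,6)

15,6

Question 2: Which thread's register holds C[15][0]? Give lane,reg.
28,2

r:15=>grp=7,rB=1  c:0=>tig=0,lo=0
L=7*4+0=28  i=1*2+0=2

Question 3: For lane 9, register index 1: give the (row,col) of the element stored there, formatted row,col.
2,3

L=9->gid=9>>2=2, tid=9&3=1
[1]->row 2+0=2  col 1·2+1=3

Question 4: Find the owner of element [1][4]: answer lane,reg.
6,0

r: 1->gid=1,r8=0  c: 4->tid=2,i&1=0
L=1*4+2=6  i=0*2+0=0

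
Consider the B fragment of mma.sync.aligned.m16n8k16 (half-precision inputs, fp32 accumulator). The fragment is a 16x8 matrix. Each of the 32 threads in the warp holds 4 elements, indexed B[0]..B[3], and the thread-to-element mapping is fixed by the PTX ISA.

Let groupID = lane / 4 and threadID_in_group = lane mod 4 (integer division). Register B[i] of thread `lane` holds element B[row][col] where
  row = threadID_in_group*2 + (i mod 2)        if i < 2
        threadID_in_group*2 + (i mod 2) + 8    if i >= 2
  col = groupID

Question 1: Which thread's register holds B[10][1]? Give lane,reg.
5,2

c: 1->gid=1  r: 10->r8=1,tid=1,i&1=0
L=1*4+1=5  i=1*2+0=2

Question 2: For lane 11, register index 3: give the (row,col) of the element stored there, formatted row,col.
15,2

lane 11->11/4=2, 11 mod 4=3
i=3  r:2·3+1+8->15  c:2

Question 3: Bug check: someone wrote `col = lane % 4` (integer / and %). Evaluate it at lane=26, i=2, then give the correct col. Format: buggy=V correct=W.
`lane % 4`[26,2]->2
lane 26->26/4=6, 26 mod 4=2
i=2  r:2·2+0+8->12  c:6
col: 2 vs 6

buggy=2 correct=6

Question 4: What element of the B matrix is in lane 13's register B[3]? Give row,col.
13: G=3,T=1
[3] (1*2+1+8,3) = (11,3)

11,3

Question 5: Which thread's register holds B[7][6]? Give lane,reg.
27,1

c=6→G=6  r=7→rhi=0,T=3,p=1
L=6*4+3=27  i=0*2+1=1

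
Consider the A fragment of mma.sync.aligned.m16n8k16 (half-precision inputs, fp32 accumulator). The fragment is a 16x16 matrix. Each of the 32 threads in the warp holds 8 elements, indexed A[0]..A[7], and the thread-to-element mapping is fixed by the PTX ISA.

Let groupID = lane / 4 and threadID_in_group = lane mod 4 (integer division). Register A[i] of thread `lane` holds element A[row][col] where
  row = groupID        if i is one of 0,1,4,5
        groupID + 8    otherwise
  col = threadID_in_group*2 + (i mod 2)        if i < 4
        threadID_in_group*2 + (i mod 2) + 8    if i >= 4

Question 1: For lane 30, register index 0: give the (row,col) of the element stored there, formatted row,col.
L=30⇒gr=30>>2=7, th=30&3=2
[0]⇒row 7+0=7  col 2·2+0+0=4

7,4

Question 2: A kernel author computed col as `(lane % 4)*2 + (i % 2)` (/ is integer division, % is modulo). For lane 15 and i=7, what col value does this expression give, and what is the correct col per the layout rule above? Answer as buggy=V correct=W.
`(lane % 4)*2 + (i % 2)`[15,7]=>7
15: grp=3,tig=3
[7] (3+8,3*2+1+8) = (11,15)
col: 7 vs 15

buggy=7 correct=15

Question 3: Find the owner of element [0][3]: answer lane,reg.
1,1

r:0=>grp=0,rB=0  c:3=>cB=0,tig=1,lo=1
L=0*4+1=1  i=0*4+0*2+1=1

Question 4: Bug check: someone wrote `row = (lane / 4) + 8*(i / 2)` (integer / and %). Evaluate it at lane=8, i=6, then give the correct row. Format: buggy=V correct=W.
buggy=26 correct=10

`(lane / 4) + 8*(i / 2)`[8,6]->26
lane 8: g=2 (8/4), t=0 (8%4)
i=6: r=2+8=10, c=0*2+0+8=8
row: 26 vs 10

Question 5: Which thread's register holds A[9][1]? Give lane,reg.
r=9→G=1,rhi=1  c=1→chi=0,T=0,p=1
L=1*4+0=4  i=0*4+1*2+1=3

4,3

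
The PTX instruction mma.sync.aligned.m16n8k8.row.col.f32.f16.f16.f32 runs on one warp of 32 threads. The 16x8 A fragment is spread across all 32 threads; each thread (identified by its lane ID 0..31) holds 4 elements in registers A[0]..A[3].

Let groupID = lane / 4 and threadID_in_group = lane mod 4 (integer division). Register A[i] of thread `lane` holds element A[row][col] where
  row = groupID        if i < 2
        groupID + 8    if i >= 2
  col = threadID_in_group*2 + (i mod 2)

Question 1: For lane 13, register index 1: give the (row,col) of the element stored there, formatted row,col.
13: G=3,T=1
[1] (3+0,1*2+1) = (3,3)

3,3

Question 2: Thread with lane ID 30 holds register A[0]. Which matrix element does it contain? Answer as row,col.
lane 30: G=7 (30/4), T=2 (30%4)
i=0: r=7+0=7, c=2*2+0=4

7,4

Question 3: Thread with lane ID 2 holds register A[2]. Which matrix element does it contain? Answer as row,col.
L=2->gid=2>>2=0, tid=2&3=2
[2]->row 0+8=8  col 2·2+0=4

8,4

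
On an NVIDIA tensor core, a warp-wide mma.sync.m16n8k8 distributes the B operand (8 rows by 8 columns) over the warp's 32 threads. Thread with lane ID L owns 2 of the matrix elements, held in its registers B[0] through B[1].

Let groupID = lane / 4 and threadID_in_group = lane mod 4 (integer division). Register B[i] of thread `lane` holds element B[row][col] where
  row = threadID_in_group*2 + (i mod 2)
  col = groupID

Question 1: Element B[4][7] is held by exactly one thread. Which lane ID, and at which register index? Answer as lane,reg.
c=7->g=7  r=4->t=2,b0=0
L=7*4+2=30  i=0=0

30,0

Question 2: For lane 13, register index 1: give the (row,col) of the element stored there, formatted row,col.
3,3

L=13->gid=13>>2=3, tid=13&3=1
[1]->row 1·2+1=3  col gid=3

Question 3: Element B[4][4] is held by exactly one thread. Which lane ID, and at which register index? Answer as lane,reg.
c:4=>grp=4  r:4=>tig=2,lo=0
L=4*4+2=18  i=0=0

18,0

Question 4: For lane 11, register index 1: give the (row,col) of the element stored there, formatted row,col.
lane 11->11/4=2, 11 mod 4=3
i=1  r:2·3+1->7  c:2

7,2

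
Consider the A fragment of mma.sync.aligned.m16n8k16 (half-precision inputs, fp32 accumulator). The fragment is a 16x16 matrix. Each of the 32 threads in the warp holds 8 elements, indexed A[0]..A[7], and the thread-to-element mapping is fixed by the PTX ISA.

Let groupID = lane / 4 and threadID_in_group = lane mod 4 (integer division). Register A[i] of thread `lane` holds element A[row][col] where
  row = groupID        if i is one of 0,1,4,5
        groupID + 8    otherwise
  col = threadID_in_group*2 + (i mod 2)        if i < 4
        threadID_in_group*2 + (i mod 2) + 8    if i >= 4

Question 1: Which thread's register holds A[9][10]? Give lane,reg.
r=9⇒gr=1,Rb=1  c=10⇒Cb=1,th=1,odd=0
L=1*4+1=5  i=1*4+1*2+0=6

5,6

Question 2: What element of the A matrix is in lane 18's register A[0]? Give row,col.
4,4

lane 18->18/4=4, 18 mod 4=2
i=0  r:4+0->4  c:2·2+0+0->4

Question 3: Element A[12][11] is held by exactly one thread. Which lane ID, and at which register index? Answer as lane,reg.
r:12=>grp=4,rB=1  c:11=>cB=1,tig=1,lo=1
L=4*4+1=17  i=1*4+1*2+1=7

17,7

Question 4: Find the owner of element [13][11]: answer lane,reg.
21,7

r=13⇒gr=5,Rb=1  c=11⇒Cb=1,th=1,odd=1
L=5*4+1=21  i=1*4+1*2+1=7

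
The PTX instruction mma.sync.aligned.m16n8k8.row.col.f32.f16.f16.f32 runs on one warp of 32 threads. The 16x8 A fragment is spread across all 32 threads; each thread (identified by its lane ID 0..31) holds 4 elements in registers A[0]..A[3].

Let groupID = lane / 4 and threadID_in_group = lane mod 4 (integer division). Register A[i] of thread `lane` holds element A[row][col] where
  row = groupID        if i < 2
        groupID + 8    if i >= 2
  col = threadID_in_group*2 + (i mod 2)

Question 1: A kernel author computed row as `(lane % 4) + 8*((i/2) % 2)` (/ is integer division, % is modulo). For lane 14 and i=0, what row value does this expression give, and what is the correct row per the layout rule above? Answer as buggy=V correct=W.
`(lane % 4) + 8*((i/2) % 2)`[14,0]→2
L=14→G=14>>2=3, T=14&3=2
[0]→row 3+0=3  col 2·2+0=4
row: 2 vs 3

buggy=2 correct=3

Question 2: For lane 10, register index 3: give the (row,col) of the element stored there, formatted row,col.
lane 10: gid=2 (10/4), tid=2 (10%4)
i=3: r=2+8=10, c=2*2+1=5

10,5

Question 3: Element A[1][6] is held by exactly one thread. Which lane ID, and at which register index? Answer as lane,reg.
r:1=>grp=1,rB=0  c:6=>tig=3,lo=0
L=1*4+3=7  i=0*2+0=0

7,0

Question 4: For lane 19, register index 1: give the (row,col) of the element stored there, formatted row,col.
4,7

lane 19: g=4 (19/4), t=3 (19%4)
i=1: r=4+0=4, c=3*2+1=7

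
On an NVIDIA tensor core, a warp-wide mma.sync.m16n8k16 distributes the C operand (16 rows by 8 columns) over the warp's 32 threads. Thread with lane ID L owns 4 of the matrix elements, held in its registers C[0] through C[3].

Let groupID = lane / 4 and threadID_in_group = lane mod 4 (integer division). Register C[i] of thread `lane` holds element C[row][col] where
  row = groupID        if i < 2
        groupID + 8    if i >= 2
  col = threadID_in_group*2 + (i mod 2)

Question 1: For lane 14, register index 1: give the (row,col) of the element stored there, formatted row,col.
L=14⇒gr=14>>2=3, th=14&3=2
[1]⇒row 3+0=3  col 2·2+1=5

3,5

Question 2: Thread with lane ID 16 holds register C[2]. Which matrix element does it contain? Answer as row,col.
lane 16: G=4 (16/4), T=0 (16%4)
i=2: r=4+8=12, c=0*2+0=0

12,0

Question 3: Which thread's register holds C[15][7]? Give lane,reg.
31,3

r:15=>grp=7,rB=1  c:7=>tig=3,lo=1
L=7*4+3=31  i=1*2+1=3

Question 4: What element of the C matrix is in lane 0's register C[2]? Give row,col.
0: G=0,T=0
[2] (0+8,0*2+0) = (8,0)

8,0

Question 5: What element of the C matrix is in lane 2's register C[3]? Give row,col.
8,5

lane 2⇒2/4=0, 2 mod 4=2
i=3  r:0+8⇒8  c:2·2+1⇒5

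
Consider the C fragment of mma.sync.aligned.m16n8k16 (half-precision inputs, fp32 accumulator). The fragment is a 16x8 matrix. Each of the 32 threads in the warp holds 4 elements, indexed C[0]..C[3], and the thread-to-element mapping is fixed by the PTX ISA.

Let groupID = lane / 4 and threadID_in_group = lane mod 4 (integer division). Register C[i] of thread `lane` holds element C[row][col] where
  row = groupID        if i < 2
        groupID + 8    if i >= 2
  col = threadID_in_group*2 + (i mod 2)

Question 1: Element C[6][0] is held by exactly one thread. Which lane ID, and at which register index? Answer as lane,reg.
24,0

r: 6->gid=6,r8=0  c: 0->tid=0,i&1=0
L=6*4+0=24  i=0*2+0=0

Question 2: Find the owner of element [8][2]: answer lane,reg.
r: 8->gid=0,r8=1  c: 2->tid=1,i&1=0
L=0*4+1=1  i=1*2+0=2

1,2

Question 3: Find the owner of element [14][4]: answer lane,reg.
r=14->g=6,rb=1  c=4->t=2,b0=0
L=6*4+2=26  i=1*2+0=2

26,2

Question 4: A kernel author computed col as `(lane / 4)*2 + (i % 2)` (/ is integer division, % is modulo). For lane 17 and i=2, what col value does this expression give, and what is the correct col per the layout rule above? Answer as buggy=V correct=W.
buggy=8 correct=2

`(lane / 4)*2 + (i % 2)`[17,2]=>8
lane 17: grp=4 (17/4), tig=1 (17%4)
i=2: r=4+8=12, c=1*2+0=2
col: 8 vs 2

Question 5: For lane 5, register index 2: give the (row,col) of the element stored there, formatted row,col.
lane 5: grp=1 (5/4), tig=1 (5%4)
i=2: r=1+8=9, c=1*2+0=2

9,2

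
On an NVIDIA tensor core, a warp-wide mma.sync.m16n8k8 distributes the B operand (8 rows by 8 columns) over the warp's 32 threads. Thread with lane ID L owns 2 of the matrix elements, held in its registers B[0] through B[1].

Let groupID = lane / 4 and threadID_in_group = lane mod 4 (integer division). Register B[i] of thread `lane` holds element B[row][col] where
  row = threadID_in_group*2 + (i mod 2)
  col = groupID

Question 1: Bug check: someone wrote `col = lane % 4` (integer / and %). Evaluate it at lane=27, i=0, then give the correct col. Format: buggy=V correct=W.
buggy=3 correct=6

`lane % 4`[27,0]->3
lane 27: g=6 (27/4), t=3 (27%4)
i=0: r=3*2+0=6, c=g=6
col: 3 vs 6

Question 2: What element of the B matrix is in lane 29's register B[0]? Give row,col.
2,7

lane 29=>29/4=7, 29 mod 4=1
i=0  r:2·1+0=>2  c:7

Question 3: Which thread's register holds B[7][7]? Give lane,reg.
c:7=>grp=7  r:7=>tig=3,lo=1
L=7*4+3=31  i=1=1

31,1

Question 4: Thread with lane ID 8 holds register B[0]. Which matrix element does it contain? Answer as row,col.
0,2

L=8->g=8>>2=2, t=8&3=0
[0]->row 0·2+0=0  col g=2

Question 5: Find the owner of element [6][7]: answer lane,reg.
31,0

c=7⇒gr=7  r=6⇒th=3,odd=0
L=7*4+3=31  i=0=0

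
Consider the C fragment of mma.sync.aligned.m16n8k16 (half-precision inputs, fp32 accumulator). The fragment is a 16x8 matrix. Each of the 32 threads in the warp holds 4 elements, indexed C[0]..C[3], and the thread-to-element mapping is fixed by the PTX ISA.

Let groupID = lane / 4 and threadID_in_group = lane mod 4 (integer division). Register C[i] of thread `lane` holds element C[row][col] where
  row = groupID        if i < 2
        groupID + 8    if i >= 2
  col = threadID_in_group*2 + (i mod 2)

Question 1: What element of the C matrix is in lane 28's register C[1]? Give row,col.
28: g=7,t=0
[1] (7+0,0*2+1) = (7,1)

7,1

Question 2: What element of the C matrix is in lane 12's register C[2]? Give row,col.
11,0

lane 12->12/4=3, 12 mod 4=0
i=2  r:3+8->11  c:2·0+0->0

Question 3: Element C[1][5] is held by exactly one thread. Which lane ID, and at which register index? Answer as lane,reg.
r=1→G=1,rhi=0  c=5→T=2,p=1
L=1*4+2=6  i=0*2+1=1

6,1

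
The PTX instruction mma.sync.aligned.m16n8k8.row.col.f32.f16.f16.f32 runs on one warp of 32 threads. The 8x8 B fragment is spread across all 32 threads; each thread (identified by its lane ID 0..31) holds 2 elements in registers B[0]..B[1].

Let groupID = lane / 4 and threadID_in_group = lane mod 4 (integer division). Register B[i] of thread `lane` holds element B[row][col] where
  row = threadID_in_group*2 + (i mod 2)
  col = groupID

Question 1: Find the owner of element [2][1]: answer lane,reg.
5,0

c=1->g=1  r=2->t=1,b0=0
L=1*4+1=5  i=0=0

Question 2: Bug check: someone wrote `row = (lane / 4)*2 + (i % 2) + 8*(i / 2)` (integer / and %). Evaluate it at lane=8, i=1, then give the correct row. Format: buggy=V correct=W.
`(lane / 4)*2 + (i % 2) + 8*(i / 2)`[8,1]→5
lane 8→8/4=2, 8 mod 4=0
i=1  r:2·0+1→1  c:2
row: 5 vs 1

buggy=5 correct=1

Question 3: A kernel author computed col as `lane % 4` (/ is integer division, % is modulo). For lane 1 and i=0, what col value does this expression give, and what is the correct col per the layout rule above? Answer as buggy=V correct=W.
buggy=1 correct=0

`lane % 4`[1,0]→1
L=1→G=1>>2=0, T=1&3=1
[0]→row 1·2+0=2  col G=0
col: 1 vs 0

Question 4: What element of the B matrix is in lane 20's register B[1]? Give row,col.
L=20⇒gr=20>>2=5, th=20&3=0
[1]⇒row 0·2+1=1  col gr=5

1,5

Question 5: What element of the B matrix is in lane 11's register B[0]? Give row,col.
lane 11: gr=2 (11/4), th=3 (11%4)
i=0: r=3*2+0=6, c=gr=2

6,2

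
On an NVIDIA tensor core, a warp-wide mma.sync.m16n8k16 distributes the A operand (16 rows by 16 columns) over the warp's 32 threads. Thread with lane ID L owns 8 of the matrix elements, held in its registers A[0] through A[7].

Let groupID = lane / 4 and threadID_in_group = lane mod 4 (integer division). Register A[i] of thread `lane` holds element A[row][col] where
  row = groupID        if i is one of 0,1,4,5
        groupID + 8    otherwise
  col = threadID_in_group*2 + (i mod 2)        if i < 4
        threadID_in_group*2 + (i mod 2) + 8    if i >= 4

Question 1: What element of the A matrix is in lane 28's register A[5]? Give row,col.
7,9

lane 28: grp=7 (28/4), tig=0 (28%4)
i=5: r=7+0=7, c=0*2+1+8=9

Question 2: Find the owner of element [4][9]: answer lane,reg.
16,5

r:4=>grp=4,rB=0  c:9=>cB=1,tig=0,lo=1
L=4*4+0=16  i=1*4+0*2+1=5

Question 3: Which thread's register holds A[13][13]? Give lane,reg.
r=13⇒gr=5,Rb=1  c=13⇒Cb=1,th=2,odd=1
L=5*4+2=22  i=1*4+1*2+1=7

22,7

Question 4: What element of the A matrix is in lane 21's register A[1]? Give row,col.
5,3

21: g=5,t=1
[1] (5+0,1*2+1+0) = (5,3)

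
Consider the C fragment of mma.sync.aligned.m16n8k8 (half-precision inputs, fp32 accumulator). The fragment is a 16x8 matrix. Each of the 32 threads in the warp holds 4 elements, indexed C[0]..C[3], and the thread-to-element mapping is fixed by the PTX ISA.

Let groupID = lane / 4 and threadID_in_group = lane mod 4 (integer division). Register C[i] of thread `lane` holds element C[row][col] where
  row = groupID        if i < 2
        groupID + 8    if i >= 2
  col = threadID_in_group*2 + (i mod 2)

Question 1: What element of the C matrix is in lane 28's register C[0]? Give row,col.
lane 28=>28/4=7, 28 mod 4=0
i=0  r:7+0=>7  c:2·0+0=>0

7,0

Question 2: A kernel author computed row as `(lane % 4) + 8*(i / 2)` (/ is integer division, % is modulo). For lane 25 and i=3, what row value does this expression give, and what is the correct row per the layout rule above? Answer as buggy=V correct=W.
buggy=9 correct=14

`(lane % 4) + 8*(i / 2)`[25,3]->9
lane 25->25/4=6, 25 mod 4=1
i=3  r:6+8->14  c:2·1+1->3
row: 9 vs 14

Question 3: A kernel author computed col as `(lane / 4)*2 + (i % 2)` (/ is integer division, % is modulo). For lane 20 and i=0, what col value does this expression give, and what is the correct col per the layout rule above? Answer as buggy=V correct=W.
`(lane / 4)*2 + (i % 2)`[20,0]=>10
lane 20=>20/4=5, 20 mod 4=0
i=0  r:5+0=>5  c:2·0+0=>0
col: 10 vs 0

buggy=10 correct=0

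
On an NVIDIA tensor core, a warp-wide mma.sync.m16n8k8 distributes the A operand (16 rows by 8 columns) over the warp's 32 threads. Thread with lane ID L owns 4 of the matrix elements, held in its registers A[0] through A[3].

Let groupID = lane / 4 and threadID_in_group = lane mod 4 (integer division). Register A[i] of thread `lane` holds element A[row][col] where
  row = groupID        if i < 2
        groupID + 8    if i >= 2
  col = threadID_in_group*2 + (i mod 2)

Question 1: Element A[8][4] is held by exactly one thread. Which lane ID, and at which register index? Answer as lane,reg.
r:8=>grp=0,rB=1  c:4=>tig=2,lo=0
L=0*4+2=2  i=1*2+0=2

2,2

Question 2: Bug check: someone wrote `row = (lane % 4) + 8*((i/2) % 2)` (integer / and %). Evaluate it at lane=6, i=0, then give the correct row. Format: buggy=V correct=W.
`(lane % 4) + 8*((i/2) % 2)`[6,0]->2
lane 6: g=1 (6/4), t=2 (6%4)
i=0: r=1+0=1, c=2*2+0=4
row: 2 vs 1

buggy=2 correct=1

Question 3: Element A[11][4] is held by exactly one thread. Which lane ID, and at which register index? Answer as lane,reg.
14,2

r:11=>grp=3,rB=1  c:4=>tig=2,lo=0
L=3*4+2=14  i=1*2+0=2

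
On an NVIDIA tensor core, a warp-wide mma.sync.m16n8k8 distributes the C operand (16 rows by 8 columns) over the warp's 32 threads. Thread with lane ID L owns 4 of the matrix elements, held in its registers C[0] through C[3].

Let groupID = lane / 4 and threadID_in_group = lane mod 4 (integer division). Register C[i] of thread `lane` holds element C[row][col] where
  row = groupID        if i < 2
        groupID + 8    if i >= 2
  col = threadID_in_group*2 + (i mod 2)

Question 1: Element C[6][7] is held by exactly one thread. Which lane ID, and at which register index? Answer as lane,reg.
r=6->g=6,rb=0  c=7->t=3,b0=1
L=6*4+3=27  i=0*2+1=1

27,1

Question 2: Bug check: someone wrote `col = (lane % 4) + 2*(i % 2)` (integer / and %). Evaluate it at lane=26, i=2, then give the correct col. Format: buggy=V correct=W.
`(lane % 4) + 2*(i % 2)`[26,2]=>2
lane 26=>26/4=6, 26 mod 4=2
i=2  r:6+8=>14  c:2·2+0=>4
col: 2 vs 4

buggy=2 correct=4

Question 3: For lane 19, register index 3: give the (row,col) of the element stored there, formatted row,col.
12,7

19: gr=4,th=3
[3] (4+8,3*2+1) = (12,7)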